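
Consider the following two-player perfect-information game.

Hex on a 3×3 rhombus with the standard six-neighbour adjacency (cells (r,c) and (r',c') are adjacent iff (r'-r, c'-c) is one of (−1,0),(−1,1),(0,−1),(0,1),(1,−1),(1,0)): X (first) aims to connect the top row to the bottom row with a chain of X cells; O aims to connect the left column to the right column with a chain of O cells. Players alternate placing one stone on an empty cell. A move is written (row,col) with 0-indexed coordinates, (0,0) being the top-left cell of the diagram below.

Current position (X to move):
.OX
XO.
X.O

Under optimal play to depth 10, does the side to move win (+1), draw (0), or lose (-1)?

ply 1, X at .OX/XO./X.O | (0,0)=+1→XOX/XO./X.O*; (1,2)=+1→.OX/XOX/X.O; (2,1)=+1→.OX/XO./XXO
ply 2: XOX/XO./X.O is terminal -1 (O); from .OX/XO./X.O depth 10

value(.OX/XO./X.O, X) = +1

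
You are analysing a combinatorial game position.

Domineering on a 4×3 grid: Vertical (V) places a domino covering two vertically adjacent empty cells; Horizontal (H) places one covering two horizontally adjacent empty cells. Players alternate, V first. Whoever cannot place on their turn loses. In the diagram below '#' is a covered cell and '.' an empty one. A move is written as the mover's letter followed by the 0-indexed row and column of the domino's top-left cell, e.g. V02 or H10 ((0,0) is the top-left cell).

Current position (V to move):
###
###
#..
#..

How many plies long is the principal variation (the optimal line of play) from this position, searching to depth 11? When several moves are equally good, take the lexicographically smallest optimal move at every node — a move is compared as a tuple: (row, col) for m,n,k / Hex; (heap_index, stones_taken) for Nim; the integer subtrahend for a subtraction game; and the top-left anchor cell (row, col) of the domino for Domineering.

PV length from [###/###/#../#..]: 1 ply

p1 V@[###/###/#../#..]: V21[###/###/##./##.]+1* V22[###/###/#.#/#.#]+1
p2 H@[###/###/##./##.] terminal -1; root [###/###/#../#..] d11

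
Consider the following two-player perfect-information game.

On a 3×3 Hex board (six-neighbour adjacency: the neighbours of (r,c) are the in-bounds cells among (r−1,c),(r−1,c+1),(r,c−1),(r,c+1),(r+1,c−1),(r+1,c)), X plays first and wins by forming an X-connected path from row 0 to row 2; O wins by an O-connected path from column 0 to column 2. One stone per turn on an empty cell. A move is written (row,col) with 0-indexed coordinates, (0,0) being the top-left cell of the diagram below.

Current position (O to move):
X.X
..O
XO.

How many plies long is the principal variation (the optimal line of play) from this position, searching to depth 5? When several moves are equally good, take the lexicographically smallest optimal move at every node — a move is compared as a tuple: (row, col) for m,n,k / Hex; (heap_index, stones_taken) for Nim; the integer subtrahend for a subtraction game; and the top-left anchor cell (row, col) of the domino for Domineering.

[X.X/..O/XO.] O move#1: (0,1):-1/XOX/..O/XO.*, (1,0):-1/X.X/O.O/XO., (1,1):-1/X.X/.OO/XO., (2,2):-1/X.X/..O/XOO
[XOX/..O/XO.] X move#2: (1,0):+1/XOX/X.O/XO.*, (1,1):+1/XOX/.XO/XO., (2,2):+1/XOX/..O/XOX
[XOX/X.O/XO.] end (terminal -1, O#3); searched X.X/..O/XO. to 5

PV length from [X.X/..O/XO.]: 2 plies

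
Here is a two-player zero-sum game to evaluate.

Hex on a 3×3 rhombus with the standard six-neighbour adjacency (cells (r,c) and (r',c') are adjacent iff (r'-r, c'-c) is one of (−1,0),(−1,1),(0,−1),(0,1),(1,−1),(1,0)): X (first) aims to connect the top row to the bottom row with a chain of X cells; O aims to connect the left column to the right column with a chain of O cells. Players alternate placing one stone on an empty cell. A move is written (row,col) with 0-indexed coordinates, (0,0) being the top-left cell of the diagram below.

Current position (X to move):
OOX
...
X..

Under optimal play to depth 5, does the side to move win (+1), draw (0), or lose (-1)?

value(OOX/.../X.., X) = +1

ply 1, X at OOX/.../X.. | (1,0)=+1→OOX/X../X..*; (1,1)=+1→OOX/.X./X..; (1,2)=+1→OOX/..X/X..; (2,1)=+1→OOX/.../XX.; (2,2)=+1→OOX/.../X.X
ply 2, O at OOX/X../X.. | (1,1)=-1→OOX/XO./X..*; (1,2)=-1→OOX/X.O/X..; (2,1)=-1→OOX/X../XO.; (2,2)=-1→OOX/X../X.O
ply 3, X at OOX/XO./X.. | (1,2)=+1→OOX/XOX/X..*; (2,1)=-1→OOX/XO./XX.; (2,2)=-1→OOX/XO./X.X
ply 4, O at OOX/XOX/X.. | (2,1)=-1→OOX/XOX/XO.*; (2,2)=-1→OOX/XOX/X.O
ply 5, X at OOX/XOX/XO. | (2,2)=+1→OOX/XOX/XOX*
ply 6: OOX/XOX/XOX is terminal -1 (O); from OOX/.../X.. depth 5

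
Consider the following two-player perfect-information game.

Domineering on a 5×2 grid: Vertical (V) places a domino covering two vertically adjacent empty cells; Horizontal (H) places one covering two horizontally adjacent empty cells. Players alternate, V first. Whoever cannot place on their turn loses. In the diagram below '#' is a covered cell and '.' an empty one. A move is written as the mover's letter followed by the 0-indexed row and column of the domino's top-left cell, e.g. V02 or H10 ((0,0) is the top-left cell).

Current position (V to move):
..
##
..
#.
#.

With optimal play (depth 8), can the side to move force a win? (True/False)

V winning at [../##/../#./#.]: False

[../##/../#./#.] V move#1: V21:-1/../##/.#/##/#.*, V31:-1/../##/../##/##
[../##/.#/##/#.] H move#2: H00:+1/##/##/.#/##/#.*
[##/##/.#/##/#.] end (terminal -1, V#3); searched ../##/../#./#. to 8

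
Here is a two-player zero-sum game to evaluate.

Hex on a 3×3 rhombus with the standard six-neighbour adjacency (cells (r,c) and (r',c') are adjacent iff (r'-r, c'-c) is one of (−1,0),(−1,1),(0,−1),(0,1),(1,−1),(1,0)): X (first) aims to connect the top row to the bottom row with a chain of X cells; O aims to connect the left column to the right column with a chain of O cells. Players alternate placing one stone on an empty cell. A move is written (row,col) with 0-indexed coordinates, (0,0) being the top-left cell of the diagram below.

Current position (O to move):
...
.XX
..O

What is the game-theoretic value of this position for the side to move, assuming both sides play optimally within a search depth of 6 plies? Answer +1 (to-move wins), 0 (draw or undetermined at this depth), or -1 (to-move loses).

ply 1, O at .../.XX/..O | (0,0)=-1→O../.XX/..O*; (0,1)=-1→.O./.XX/..O; (0,2)=-1→..O/.XX/..O; (1,0)=-1→.../OXX/..O; (2,0)=-1→.../.XX/O.O; (2,1)=-1→.../.XX/.OO
ply 2, X at O../.XX/..O | (0,1)=+1→OX./.XX/..O*; (0,2)=+1→O.X/.XX/..O; (1,0)=+1→O../XXX/..O; (2,0)=+1→O../.XX/X.O; (2,1)=+1→O../.XX/.XO
ply 3, O at OX./.XX/..O | (0,2)=-1→OXO/.XX/..O*; (1,0)=-1→OX./OXX/..O; (2,0)=-1→OX./.XX/O.O; (2,1)=-1→OX./.XX/.OO
ply 4, X at OXO/.XX/..O | (1,0)=+1→OXO/XXX/..O*; (2,0)=+1→OXO/.XX/X.O; (2,1)=+1→OXO/.XX/.XO
ply 5, O at OXO/XXX/..O | (2,0)=-1→OXO/XXX/O.O*; (2,1)=-1→OXO/XXX/.OO
ply 6, X at OXO/XXX/O.O | (2,1)=+1→OXO/XXX/OXO*
ply 7: OXO/XXX/OXO is terminal -1 (O); from .../.XX/..O depth 6

value(.../.XX/..O, O) = -1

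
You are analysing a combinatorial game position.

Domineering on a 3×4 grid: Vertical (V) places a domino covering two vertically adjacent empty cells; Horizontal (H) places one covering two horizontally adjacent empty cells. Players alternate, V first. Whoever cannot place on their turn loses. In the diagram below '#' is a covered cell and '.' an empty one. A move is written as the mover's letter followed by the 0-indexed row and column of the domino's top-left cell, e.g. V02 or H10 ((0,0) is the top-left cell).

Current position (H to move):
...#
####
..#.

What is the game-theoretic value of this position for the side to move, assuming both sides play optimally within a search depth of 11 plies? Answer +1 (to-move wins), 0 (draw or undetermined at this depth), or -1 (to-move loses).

[...#/####/..#.] H move#1: H00:+1/##.#/####/..#.*, H01:+1/.###/####/..#., H20:+1/...#/####/###.
[##.#/####/..#.] end (terminal -1, V#2); searched ...#/####/..#. to 11

value(...#/####/..#., H) = +1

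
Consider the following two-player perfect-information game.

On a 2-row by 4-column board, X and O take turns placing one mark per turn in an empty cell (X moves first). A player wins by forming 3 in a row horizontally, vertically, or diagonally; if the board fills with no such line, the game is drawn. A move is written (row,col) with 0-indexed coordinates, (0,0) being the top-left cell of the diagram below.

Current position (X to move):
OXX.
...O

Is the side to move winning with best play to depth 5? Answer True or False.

ply 1, X at OXX./...O | (0,3)=+1→OXXX/...O*; (1,0)=+0→OXX./X..O; (1,1)=+0→OXX./.X.O; (1,2)=+0→OXX./..XO
ply 2: OXXX/...O is terminal -1 (O); from OXX./...O depth 5

X winning at [OXX./...O]: True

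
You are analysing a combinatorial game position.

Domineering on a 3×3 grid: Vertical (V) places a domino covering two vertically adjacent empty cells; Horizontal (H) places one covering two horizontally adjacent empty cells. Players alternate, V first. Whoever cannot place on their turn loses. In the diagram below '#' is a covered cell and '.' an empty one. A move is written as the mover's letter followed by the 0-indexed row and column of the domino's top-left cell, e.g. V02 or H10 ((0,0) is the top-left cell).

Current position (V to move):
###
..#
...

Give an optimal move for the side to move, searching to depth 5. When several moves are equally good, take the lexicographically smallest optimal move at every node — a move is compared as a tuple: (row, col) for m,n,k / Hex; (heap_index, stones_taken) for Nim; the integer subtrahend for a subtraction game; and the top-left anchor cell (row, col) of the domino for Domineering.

[###/..#/...] V move#1: V10:-1/###/#.#/#.., V11:+1/###/.##/.#.*
[###/.##/.#.] end (terminal -1, H#2); searched ###/..#/... to 5

V's best at [###/..#/...]: V11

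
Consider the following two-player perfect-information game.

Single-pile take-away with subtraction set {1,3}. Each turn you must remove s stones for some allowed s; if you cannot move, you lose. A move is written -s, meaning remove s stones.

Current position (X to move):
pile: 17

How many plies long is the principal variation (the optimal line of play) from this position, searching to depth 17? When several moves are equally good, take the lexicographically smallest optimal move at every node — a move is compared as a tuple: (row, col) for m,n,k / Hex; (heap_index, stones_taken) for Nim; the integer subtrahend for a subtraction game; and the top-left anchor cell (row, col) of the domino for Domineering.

[17] X move#1: -1:+1/16*, -3:+1/14
[16] O move#2: -1:-1/15*, -3:-1/13
[15] X move#3: -1:+1/14*, -3:+1/12
[14] O move#4: -1:-1/13*, -3:-1/11
[13] X move#5: -1:+1/12*, -3:+1/10
[12] O move#6: -1:-1/11*, -3:-1/9
[11] X move#7: -1:+1/10*, -3:+1/8
[10] O move#8: -1:-1/9*, -3:-1/7
[9] X move#9: -1:+1/8*, -3:+1/6
[8] O move#10: -1:-1/7*, -3:-1/5
[7] X move#11: -1:+1/6*, -3:+1/4
[6] O move#12: -1:-1/5*, -3:-1/3
[5] X move#13: -1:+1/4*, -3:+1/2
[4] O move#14: -1:-1/3*, -3:-1/1
[3] X move#15: -1:+1/2*, -3:+1/0
[2] O move#16: -1:-1/1*
[1] X move#17: -1:+1/0*
[0] end (terminal -1, O#18); searched 17 to 17

PV length from [17]: 17 plies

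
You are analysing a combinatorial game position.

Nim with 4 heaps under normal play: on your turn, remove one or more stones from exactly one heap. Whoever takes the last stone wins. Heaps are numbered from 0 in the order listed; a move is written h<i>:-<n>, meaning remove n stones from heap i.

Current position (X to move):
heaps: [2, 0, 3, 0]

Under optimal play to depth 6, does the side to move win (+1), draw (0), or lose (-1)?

value((2,0,3,0), X) = +1

ply 1, X at (2,0,3,0) | h0:-1=-1→(1,0,3,0); h0:-2=-1→(0,0,3,0); h2:-1=+1→(2,0,2,0)*; h2:-2=-1→(2,0,1,0); h2:-3=-1→(2,0,0,0)
ply 2, O at (2,0,2,0) | h0:-1=-1→(1,0,2,0)*; h0:-2=-1→(0,0,2,0); h2:-1=-1→(2,0,1,0); h2:-2=-1→(2,0,0,0)
ply 3, X at (1,0,2,0) | h0:-1=-1→(0,0,2,0); h2:-1=+1→(1,0,1,0)*; h2:-2=-1→(1,0,0,0)
ply 4, O at (1,0,1,0) | h0:-1=-1→(0,0,1,0)*; h2:-1=-1→(1,0,0,0)
ply 5, X at (0,0,1,0) | h2:-1=+1→(0,0,0,0)*
ply 6: (0,0,0,0) is terminal -1 (O); from (2,0,3,0) depth 6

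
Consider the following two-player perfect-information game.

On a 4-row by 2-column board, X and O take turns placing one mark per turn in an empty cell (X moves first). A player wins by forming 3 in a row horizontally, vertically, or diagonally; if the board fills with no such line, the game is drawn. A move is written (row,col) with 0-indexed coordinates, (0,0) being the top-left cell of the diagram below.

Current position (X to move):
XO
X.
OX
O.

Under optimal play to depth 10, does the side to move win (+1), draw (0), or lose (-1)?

p1 X@[XO/X./OX/O.]: (1,1)[XO/XX/OX/O.]+0* (3,1)[XO/X./OX/OX]+0
p2 O@[XO/XX/OX/O.]: (3,1)[XO/XX/OX/OO]+0*
p3 X@[XO/XX/OX/OO] terminal +0; root [XO/X./OX/O.] d10

value(XO/X./OX/O., X) = 0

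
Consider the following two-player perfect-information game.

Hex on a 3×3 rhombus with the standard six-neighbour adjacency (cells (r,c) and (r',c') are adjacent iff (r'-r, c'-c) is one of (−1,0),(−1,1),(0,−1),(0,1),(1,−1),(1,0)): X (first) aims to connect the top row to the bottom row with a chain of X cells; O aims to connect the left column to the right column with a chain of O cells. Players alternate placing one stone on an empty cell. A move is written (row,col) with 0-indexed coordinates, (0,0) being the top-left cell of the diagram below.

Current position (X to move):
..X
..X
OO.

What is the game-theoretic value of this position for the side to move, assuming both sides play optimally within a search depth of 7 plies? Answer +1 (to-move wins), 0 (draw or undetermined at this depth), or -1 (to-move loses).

value(..X/..X/OO., X) = +1

ply 1, X at ..X/..X/OO. | (0,0)=-1→X.X/..X/OO.; (0,1)=-1→.XX/..X/OO.; (1,0)=-1→..X/X.X/OO.; (1,1)=-1→..X/.XX/OO.; (2,2)=+1→..X/..X/OOX*
ply 2: ..X/..X/OOX is terminal -1 (O); from ..X/..X/OO. depth 7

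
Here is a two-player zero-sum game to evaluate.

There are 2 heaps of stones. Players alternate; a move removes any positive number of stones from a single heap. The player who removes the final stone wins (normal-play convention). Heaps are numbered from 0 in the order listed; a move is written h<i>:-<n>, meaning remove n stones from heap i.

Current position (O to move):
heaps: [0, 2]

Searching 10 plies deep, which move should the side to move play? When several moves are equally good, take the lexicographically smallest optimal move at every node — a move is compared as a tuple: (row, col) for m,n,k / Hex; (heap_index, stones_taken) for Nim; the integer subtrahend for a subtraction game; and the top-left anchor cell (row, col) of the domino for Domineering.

[(0,2)] O move#1: h1:-1:-1/(0,1), h1:-2:+1/(0,0)*
[(0,0)] end (terminal -1, X#2); searched (0,2) to 10

O's best at [(0,2)]: h1:-2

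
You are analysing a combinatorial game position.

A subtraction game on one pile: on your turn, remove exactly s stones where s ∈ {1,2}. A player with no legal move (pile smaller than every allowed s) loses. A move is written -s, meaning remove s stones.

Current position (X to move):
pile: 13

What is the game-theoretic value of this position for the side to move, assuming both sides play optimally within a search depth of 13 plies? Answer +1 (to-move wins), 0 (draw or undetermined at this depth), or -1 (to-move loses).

[13] X move#1: -1:+1/12*, -2:-1/11
[12] O move#2: -1:-1/11*, -2:-1/10
[11] X move#3: -1:-1/10, -2:+1/9*
[9] O move#4: -1:-1/8*, -2:-1/7
[8] X move#5: -1:-1/7, -2:+1/6*
[6] O move#6: -1:-1/5*, -2:-1/4
[5] X move#7: -1:-1/4, -2:+1/3*
[3] O move#8: -1:-1/2*, -2:-1/1
[2] X move#9: -1:-1/1, -2:+1/0*
[0] end (terminal -1, O#10); searched 13 to 13

value(13, X) = +1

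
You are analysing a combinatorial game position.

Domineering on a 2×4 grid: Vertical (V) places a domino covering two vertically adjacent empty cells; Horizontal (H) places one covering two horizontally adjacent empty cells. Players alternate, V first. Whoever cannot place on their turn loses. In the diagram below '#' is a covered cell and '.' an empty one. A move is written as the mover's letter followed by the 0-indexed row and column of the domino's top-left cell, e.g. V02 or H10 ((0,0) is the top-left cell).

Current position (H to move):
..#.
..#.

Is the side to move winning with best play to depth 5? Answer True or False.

H winning at [..#./..#.]: True

ply 1, H at ..#./..#. | H00=+1→###./..#.*; H10=+1→..#./###.
ply 2, V at ###./..#. | V03=-1→####/..##*
ply 3, H at ####/..## | H10=+1→####/####*
ply 4: ####/#### is terminal -1 (V); from ..#./..#. depth 5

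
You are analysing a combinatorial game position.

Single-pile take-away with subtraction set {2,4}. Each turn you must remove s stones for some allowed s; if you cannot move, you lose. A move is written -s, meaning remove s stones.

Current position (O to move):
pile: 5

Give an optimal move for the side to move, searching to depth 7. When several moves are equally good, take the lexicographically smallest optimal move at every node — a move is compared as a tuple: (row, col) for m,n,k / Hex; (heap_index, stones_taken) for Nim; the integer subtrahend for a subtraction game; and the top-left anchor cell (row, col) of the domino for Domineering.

[5] O move#1: -2:-1/3, -4:+1/1*
[1] end (terminal -1, X#2); searched 5 to 7

O's best at [5]: -4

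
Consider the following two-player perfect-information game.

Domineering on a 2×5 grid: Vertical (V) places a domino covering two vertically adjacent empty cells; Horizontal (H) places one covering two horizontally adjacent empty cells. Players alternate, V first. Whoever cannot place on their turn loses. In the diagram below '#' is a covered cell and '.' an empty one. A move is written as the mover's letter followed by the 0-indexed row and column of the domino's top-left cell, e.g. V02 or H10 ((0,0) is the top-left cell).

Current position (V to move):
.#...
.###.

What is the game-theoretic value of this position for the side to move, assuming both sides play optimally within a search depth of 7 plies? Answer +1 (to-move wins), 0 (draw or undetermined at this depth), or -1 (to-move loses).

value(.#.../.###., V) = +1

p1 V@[.#.../.###.]: V00[##.../####.]-1 V04[.#..#/.####]+1*
p2 H@[.#..#/.####]: H02[.####/.####]-1*
p3 V@[.####/.####]: V00[#####/#####]+1*
p4 H@[#####/#####] terminal -1; root [.#.../.###.] d7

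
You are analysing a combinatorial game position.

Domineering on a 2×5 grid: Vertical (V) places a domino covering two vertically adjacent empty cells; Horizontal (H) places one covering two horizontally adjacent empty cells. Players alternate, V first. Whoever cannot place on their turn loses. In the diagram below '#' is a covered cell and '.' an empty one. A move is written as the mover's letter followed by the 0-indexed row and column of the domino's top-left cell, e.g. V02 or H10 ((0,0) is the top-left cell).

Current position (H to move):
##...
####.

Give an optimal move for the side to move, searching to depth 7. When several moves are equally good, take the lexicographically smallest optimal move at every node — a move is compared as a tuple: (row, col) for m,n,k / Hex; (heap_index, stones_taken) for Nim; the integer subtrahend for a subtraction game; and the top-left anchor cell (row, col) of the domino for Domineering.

H's best at [##.../####.]: H03

p1 H@[##.../####.]: H02[####./####.]-1 H03[##.##/####.]+1*
p2 V@[##.##/####.] terminal -1; root [##.../####.] d7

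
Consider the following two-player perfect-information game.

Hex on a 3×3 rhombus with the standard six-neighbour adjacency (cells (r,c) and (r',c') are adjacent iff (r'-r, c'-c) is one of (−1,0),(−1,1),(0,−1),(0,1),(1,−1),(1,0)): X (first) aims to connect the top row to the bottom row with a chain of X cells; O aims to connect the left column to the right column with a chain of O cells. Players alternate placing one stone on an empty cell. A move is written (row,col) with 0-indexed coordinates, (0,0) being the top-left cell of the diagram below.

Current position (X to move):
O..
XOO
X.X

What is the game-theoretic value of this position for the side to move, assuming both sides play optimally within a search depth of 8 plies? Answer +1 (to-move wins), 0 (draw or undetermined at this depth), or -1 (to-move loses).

[O../XOO/X.X] X move#1: (0,1):+1/OX./XOO/X.X*, (0,2):-1/O.X/XOO/X.X, (2,1):-1/O../XOO/XXX
[OX./XOO/X.X] end (terminal -1, O#2); searched O../XOO/X.X to 8

value(O../XOO/X.X, X) = +1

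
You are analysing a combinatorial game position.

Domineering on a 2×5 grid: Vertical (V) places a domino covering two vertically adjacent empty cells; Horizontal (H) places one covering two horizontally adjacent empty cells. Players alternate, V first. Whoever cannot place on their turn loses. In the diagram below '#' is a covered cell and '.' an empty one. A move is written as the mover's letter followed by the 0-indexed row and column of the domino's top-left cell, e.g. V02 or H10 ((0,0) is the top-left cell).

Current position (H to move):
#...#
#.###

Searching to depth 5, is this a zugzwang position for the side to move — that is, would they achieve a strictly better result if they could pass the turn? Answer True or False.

p1 H@[#...#/#.###]: H01[###.#/#.###]+1* H02[#.###/#.###]-1
p2 V@[###.#/#.###] terminal -1; root [#...#/#.###] d5
suppose H passes — search the same position with V to move:
pass> p1 V@[#...#/#.###]: V01[##..#/#####]-1*
pass> p2 H@[##..#/#####]: H02[#####/#####]+1*
pass> p3 V@[#####/#####] terminal -1; root [#...#/#.###] d5
for H: play +1, pass +1

zugzwang(#...#/#.###, H) = False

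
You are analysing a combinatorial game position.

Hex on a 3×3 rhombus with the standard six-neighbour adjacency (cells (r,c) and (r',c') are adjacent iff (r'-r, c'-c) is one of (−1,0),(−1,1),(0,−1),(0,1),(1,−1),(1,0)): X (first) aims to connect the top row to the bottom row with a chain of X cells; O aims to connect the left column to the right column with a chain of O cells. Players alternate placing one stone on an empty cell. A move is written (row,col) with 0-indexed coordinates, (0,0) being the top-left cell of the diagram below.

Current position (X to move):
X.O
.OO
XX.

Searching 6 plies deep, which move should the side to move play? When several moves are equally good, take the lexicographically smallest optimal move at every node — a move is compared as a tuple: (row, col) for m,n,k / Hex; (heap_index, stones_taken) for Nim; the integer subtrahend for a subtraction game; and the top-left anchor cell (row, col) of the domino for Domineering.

ply 1, X at X.O/.OO/XX. | (0,1)=-1→XXO/.OO/XX.; (1,0)=+1→X.O/XOO/XX.*; (2,2)=-1→X.O/.OO/XXX
ply 2: X.O/XOO/XX. is terminal -1 (O); from X.O/.OO/XX. depth 6

X's best at [X.O/.OO/XX.]: (1,0)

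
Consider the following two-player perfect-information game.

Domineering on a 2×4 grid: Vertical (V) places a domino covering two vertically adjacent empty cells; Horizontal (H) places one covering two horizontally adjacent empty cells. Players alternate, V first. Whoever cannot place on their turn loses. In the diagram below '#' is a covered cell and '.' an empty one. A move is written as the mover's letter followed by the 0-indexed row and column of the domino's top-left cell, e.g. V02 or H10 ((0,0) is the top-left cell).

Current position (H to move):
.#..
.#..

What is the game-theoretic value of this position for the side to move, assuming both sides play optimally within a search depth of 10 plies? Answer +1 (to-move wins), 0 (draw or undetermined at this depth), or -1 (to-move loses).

p1 H@[.#../.#..]: H02[.###/.#..]+1* H12[.#../.###]+1
p2 V@[.###/.#..]: V00[####/##..]-1*
p3 H@[####/##..]: H12[####/####]+1*
p4 V@[####/####] terminal -1; root [.#../.#..] d10

value(.#../.#.., H) = +1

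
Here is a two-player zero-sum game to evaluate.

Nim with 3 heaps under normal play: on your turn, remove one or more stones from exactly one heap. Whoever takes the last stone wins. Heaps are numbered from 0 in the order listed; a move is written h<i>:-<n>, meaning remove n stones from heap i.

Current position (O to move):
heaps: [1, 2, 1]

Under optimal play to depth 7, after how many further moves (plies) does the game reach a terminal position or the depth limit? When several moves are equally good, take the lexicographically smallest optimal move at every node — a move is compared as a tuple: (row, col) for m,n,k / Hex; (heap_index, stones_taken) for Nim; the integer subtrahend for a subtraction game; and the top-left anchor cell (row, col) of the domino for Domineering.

PV length from [(1,2,1)]: 3 plies

[(1,2,1)] O move#1: h0:-1:-1/(0,2,1), h1:-1:-1/(1,1,1), h1:-2:+1/(1,0,1)*, h2:-1:-1/(1,2,0)
[(1,0,1)] X move#2: h0:-1:-1/(0,0,1)*, h2:-1:-1/(1,0,0)
[(0,0,1)] O move#3: h2:-1:+1/(0,0,0)*
[(0,0,0)] end (terminal -1, X#4); searched (1,2,1) to 7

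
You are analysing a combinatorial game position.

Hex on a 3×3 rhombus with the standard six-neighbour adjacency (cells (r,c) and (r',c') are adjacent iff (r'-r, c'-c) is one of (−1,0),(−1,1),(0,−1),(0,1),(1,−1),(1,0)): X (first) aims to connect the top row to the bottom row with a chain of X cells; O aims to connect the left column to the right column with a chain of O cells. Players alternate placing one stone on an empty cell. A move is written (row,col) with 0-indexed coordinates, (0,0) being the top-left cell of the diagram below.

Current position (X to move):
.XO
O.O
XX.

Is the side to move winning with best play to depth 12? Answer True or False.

ply 1, X at .XO/O.O/XX. | (0,0)=-1→XXO/O.O/XX.; (1,1)=+1→.XO/OXO/XX.*; (2,2)=-1→.XO/O.O/XXX
ply 2: .XO/OXO/XX. is terminal -1 (O); from .XO/O.O/XX. depth 12

X winning at [.XO/O.O/XX.]: True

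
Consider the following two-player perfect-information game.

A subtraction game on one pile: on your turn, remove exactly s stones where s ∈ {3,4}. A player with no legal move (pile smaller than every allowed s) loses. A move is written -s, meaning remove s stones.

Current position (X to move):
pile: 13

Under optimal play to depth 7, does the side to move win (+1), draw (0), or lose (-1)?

value(13, X) = +1

[13] X move#1: -3:-1/10, -4:+1/9*
[9] O move#2: -3:-1/6*, -4:-1/5
[6] X move#3: -3:-1/3, -4:+1/2*
[2] end (terminal -1, O#4); searched 13 to 7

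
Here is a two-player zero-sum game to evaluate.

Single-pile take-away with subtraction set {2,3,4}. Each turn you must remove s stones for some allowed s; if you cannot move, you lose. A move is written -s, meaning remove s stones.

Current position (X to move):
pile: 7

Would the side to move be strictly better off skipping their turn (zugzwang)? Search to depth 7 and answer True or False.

[7] X move#1: -2:-1/5*, -3:-1/4, -4:-1/3
[5] O move#2: -2:-1/3, -3:-1/2, -4:+1/1*
[1] end (terminal -1, X#3); searched 7 to 7
pass branch (O moves first from the same position):
  | [7] O move#1: -2:-1/5*, -3:-1/4, -4:-1/3
  | [5] X move#2: -2:-1/3, -3:-1/2, -4:+1/1*
  | [1] end (terminal -1, O#3); searched 7 to 7
X moving scores -1; X passing scores +1

zugzwang(7, X) = True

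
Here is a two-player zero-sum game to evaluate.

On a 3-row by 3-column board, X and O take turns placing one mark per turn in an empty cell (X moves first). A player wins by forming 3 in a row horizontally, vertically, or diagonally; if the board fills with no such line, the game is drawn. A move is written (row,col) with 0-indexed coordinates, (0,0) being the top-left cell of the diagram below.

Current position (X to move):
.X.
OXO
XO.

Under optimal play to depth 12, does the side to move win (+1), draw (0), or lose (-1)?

p1 X@[.X./OXO/XO.]: (0,0)[XX./OXO/XO.]+1* (0,2)[.XX/OXO/XO.]+1 (2,2)[.X./OXO/XOX]+1
p2 O@[XX./OXO/XO.]: (0,2)[XXO/OXO/XO.]-1* (2,2)[XX./OXO/XOO]-1
p3 X@[XXO/OXO/XO.]: (2,2)[XXO/OXO/XOX]+1*
p4 O@[XXO/OXO/XOX] terminal -1; root [.X./OXO/XO.] d12

value(.X./OXO/XO., X) = +1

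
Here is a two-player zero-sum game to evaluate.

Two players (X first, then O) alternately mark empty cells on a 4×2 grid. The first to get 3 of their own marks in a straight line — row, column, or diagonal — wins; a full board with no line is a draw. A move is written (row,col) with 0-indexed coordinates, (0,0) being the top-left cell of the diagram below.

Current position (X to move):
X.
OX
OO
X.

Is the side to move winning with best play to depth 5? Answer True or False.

ply 1, X at X./OX/OO/X. | (0,1)=+0→XX/OX/OO/X.*; (3,1)=+0→X./OX/OO/XX
ply 2, O at XX/OX/OO/X. | (3,1)=+0→XX/OX/OO/XO*
ply 3: XX/OX/OO/XO is terminal +0 (X); from X./OX/OO/X. depth 5

X winning at [X./OX/OO/X.]: False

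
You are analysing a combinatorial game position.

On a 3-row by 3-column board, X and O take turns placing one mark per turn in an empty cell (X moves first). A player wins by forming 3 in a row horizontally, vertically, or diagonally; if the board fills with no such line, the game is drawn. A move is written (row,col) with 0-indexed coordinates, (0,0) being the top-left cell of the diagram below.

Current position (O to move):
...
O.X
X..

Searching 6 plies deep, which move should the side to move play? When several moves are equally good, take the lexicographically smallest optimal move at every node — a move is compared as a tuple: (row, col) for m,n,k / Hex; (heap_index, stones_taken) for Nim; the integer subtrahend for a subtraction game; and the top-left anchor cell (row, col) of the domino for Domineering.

O's best at [.../O.X/X..]: (0,2)

p1 O@[.../O.X/X..]: (0,0)[O../O.X/X..]-1 (0,1)[.O./O.X/X..]-1 (0,2)[..O/O.X/X..]+0* (1,1)[.../OOX/X..]-1 (2,1)[.../O.X/XO.]-1 (2,2)[.../O.X/X.O]+0
p2 X@[..O/O.X/X..]: (0,0)[X.O/O.X/X..]+0* (0,1)[.XO/O.X/X..]+0 (1,1)[..O/OXX/X..]+0 (2,1)[..O/O.X/XX.]+0 (2,2)[..O/O.X/X.X]+0
p3 O@[X.O/O.X/X..]: (0,1)[XOO/O.X/X..]-1 (1,1)[X.O/OOX/X..]+0* (2,1)[X.O/O.X/XO.]+0 (2,2)[X.O/O.X/X.O]+0
p4 X@[X.O/OOX/X..]: (0,1)[XXO/OOX/X..]+0* (2,1)[X.O/OOX/XX.]+0 (2,2)[X.O/OOX/X.X]+0
p5 O@[XXO/OOX/X..]: (2,1)[XXO/OOX/XO.]+0* (2,2)[XXO/OOX/X.O]+0
p6 X@[XXO/OOX/XO.]: (2,2)[XXO/OOX/XOX]+0*
p7 O@[XXO/OOX/XOX] terminal +0; root [.../O.X/X..] d6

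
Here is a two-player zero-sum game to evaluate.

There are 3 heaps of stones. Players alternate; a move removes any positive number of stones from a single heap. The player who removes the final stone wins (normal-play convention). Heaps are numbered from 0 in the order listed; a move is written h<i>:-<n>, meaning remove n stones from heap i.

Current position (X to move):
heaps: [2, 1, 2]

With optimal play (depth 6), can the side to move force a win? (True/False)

[(2,1,2)] X move#1: h0:-1:-1/(1,1,2), h0:-2:-1/(0,1,2), h1:-1:+1/(2,0,2)*, h2:-1:-1/(2,1,1), h2:-2:-1/(2,1,0)
[(2,0,2)] O move#2: h0:-1:-1/(1,0,2)*, h0:-2:-1/(0,0,2), h2:-1:-1/(2,0,1), h2:-2:-1/(2,0,0)
[(1,0,2)] X move#3: h0:-1:-1/(0,0,2), h2:-1:+1/(1,0,1)*, h2:-2:-1/(1,0,0)
[(1,0,1)] O move#4: h0:-1:-1/(0,0,1)*, h2:-1:-1/(1,0,0)
[(0,0,1)] X move#5: h2:-1:+1/(0,0,0)*
[(0,0,0)] end (terminal -1, O#6); searched (2,1,2) to 6

X winning at [(2,1,2)]: True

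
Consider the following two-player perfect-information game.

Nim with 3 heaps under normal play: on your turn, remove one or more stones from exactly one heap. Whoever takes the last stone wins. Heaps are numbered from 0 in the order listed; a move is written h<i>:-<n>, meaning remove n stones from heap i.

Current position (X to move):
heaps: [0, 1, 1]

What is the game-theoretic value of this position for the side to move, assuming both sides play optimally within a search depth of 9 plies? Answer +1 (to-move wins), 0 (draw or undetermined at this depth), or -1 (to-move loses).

value((0,1,1), X) = -1

[(0,1,1)] X move#1: h1:-1:-1/(0,0,1)*, h2:-1:-1/(0,1,0)
[(0,0,1)] O move#2: h2:-1:+1/(0,0,0)*
[(0,0,0)] end (terminal -1, X#3); searched (0,1,1) to 9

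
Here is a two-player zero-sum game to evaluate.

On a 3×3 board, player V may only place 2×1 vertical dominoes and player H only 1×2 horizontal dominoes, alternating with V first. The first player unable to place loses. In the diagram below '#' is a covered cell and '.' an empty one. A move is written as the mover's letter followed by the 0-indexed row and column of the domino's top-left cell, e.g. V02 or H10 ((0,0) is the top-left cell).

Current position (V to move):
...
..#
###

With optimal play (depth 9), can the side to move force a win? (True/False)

V winning at [.../..#/###]: True

ply 1, V at .../..#/### | V00=-1→#../#.#/###; V01=+1→.#./.##/###*
ply 2: .#./.##/### is terminal -1 (H); from .../..#/### depth 9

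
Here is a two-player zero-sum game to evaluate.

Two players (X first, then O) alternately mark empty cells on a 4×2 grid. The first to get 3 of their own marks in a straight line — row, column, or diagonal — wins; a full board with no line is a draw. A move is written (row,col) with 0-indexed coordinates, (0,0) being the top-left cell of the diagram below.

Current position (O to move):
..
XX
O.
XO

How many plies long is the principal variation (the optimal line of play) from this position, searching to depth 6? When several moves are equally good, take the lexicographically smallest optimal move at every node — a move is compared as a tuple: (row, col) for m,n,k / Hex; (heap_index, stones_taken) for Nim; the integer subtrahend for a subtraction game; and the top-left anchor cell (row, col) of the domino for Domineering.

p1 O@[../XX/O./XO]: (0,0)[O./XX/O./XO]+0* (0,1)[.O/XX/O./XO]+0 (2,1)[../XX/OO/XO]+0
p2 X@[O./XX/O./XO]: (0,1)[OX/XX/O./XO]+0* (2,1)[O./XX/OX/XO]+0
p3 O@[OX/XX/O./XO]: (2,1)[OX/XX/OO/XO]+0*
p4 X@[OX/XX/OO/XO] terminal +0; root [../XX/O./XO] d6

PV length from [../XX/O./XO]: 3 plies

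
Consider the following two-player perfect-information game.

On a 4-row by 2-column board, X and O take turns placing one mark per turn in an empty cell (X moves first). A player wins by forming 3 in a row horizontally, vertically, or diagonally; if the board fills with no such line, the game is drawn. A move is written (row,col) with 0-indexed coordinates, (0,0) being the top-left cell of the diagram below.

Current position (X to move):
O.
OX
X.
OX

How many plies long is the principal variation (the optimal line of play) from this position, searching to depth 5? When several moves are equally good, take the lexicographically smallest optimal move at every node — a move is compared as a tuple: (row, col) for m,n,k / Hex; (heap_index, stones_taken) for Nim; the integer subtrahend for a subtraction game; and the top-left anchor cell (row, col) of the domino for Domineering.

ply 1, X at O./OX/X./OX | (0,1)=+0→OX/OX/X./OX; (2,1)=+1→O./OX/XX/OX*
ply 2: O./OX/XX/OX is terminal -1 (O); from O./OX/X./OX depth 5

PV length from [O./OX/X./OX]: 1 ply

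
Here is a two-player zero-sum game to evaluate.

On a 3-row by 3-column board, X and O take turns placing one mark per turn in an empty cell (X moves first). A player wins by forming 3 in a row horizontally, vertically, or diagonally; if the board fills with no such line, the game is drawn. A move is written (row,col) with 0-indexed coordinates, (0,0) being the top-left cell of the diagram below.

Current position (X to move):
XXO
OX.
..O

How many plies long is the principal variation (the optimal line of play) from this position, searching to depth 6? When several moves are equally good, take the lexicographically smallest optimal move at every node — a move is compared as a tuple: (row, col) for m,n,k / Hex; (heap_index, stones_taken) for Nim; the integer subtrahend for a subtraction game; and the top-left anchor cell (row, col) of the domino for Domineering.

ply 1, X at XXO/OX./..O | (1,2)=+0→XXO/OXX/..O; (2,0)=-1→XXO/OX./X.O; (2,1)=+1→XXO/OX./.XO*
ply 2: XXO/OX./.XO is terminal -1 (O); from XXO/OX./..O depth 6

PV length from [XXO/OX./..O]: 1 ply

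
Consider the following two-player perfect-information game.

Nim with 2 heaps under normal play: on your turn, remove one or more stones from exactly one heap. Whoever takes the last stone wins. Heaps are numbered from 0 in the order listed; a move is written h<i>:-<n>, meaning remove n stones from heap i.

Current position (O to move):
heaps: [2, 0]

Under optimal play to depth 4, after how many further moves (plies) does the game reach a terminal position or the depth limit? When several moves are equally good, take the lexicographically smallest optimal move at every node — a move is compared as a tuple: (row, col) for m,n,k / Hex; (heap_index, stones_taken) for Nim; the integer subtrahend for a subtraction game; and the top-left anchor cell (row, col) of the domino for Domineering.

ply 1, O at (2,0) | h0:-1=-1→(1,0); h0:-2=+1→(0,0)*
ply 2: (0,0) is terminal -1 (X); from (2,0) depth 4

PV length from [(2,0)]: 1 ply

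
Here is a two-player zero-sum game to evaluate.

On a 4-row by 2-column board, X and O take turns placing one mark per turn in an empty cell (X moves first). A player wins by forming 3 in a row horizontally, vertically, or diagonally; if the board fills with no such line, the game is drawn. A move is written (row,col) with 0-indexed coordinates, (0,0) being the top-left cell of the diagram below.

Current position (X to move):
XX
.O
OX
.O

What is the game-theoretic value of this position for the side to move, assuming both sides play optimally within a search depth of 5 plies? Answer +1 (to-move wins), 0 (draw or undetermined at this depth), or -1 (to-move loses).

[XX/.O/OX/.O] X move#1: (1,0):+0/XX/XO/OX/.O*, (3,0):+0/XX/.O/OX/XO
[XX/XO/OX/.O] O move#2: (3,0):+0/XX/XO/OX/OO*
[XX/XO/OX/OO] end (terminal +0, X#3); searched XX/.O/OX/.O to 5

value(XX/.O/OX/.O, X) = 0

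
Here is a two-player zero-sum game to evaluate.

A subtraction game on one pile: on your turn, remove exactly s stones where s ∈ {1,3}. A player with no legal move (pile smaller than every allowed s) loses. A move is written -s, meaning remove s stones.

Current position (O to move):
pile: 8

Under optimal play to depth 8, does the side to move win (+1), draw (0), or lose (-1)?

[8] O move#1: -1:-1/7*, -3:-1/5
[7] X move#2: -1:+1/6*, -3:+1/4
[6] O move#3: -1:-1/5*, -3:-1/3
[5] X move#4: -1:+1/4*, -3:+1/2
[4] O move#5: -1:-1/3*, -3:-1/1
[3] X move#6: -1:+1/2*, -3:+1/0
[2] O move#7: -1:-1/1*
[1] X move#8: -1:+1/0*
[0] end (terminal -1, O#9); searched 8 to 8

value(8, O) = -1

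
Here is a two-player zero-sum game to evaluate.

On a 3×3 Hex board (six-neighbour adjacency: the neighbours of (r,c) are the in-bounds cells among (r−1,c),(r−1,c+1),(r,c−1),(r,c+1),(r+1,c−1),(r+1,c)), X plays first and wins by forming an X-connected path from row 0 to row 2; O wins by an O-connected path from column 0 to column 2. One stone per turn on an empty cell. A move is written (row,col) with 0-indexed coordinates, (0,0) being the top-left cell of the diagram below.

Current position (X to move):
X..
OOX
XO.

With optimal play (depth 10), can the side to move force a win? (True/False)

[X../OOX/XO.] X move#1: (0,1):-1/XX./OOX/XO.*, (0,2):-1/X.X/OOX/XO., (2,2):-1/X../OOX/XOX
[XX./OOX/XO.] O move#2: (0,2):+1/XXO/OOX/XO.*, (2,2):+1/XX./OOX/XOO
[XXO/OOX/XO.] end (terminal -1, X#3); searched X../OOX/XO. to 10

X winning at [X../OOX/XO.]: False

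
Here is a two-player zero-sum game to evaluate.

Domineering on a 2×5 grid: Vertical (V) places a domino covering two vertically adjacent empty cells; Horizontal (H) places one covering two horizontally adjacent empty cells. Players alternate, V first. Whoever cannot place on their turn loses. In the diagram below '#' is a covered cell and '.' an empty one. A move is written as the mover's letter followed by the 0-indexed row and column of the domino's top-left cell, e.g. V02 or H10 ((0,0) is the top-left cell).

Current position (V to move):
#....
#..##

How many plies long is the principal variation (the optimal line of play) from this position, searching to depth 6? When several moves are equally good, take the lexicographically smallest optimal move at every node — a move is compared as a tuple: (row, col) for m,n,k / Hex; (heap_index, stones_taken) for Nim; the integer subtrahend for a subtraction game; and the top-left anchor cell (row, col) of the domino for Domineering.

[#..../#..##] V move#1: V01:-1/##.../##.##, V02:+1/#.#../#.###*
[#.#../#.###] H move#2: H03:-1/#.###/#.###*
[#.###/#.###] V move#3: V01:+1/#####/#####*
[#####/#####] end (terminal -1, H#4); searched #..../#..## to 6

PV length from [#..../#..##]: 3 plies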